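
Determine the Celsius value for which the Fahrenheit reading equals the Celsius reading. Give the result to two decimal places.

Let C be the Celsius reading. The Fahrenheit reading is F = 1.8·C + 32.
Set F = C: 1.8·C + 32 = C.
(0.8)·C = -32  ⇒  C = -40.00.

-40.00°C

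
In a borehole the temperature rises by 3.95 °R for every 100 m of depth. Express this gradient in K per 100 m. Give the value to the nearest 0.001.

The quantity depends on a temperature interval, so only the ratio of degree sizes applies; the offset between the scales is irrelevant.
A change of 1°R is a change of 5/9 K, so 3.95 × 5/9 = 2.194.

2.194 K/100 m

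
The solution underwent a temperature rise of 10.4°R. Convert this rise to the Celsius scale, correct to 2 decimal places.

An interval of 1°R corresponds to 5/9°C.
10.4 × 5/9 = 5.78.

5.78°C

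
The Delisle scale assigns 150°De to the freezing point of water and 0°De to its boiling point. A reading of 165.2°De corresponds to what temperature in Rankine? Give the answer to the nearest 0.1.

Linear interpolation between the fixed points: C = (165.2 - 150) × 100 / (0 - 150) = -10.1333°C.
Then -10.1333 × 1.8 + 491.67 = 473.4°R.

473.4°R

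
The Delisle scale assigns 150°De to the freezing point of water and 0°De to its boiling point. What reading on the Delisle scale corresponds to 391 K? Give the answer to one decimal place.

First in Celsius: 391 - 273.15 = 117.8500°C.
Linearly onto the Delisle scale: 150 + (117.8500 / 100) × (0 - 150) = -26.8°De.

-26.8°De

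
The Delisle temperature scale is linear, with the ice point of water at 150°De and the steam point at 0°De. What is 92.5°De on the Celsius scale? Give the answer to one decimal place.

38.3°C

Linear interpolation between the fixed points: C = (92.5 - 150) × 100 / (0 - 150) = 38.3333°C.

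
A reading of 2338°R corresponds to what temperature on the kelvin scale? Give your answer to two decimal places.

1298.89 K

In Celsius: (2338 - 491.67) × 5/9 = 1025.7389°C.
In kelvin: 1025.7389 + 273.15 = 1298.89 K.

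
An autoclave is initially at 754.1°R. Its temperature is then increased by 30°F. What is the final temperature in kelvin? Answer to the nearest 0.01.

Initial temperature in Celsius: (754.1 - 491.67) × 5/9 = 145.7944°C.
The 30°F change is an interval, so only the factor 5/9 applies: +30 × 5/9 = +16.6667°C.
Final Celsius temperature: 145.7944 + 16.6667 = 162.4611°C.
In kelvin: 162.4611 + 273.15 = 435.61 K.

435.61 K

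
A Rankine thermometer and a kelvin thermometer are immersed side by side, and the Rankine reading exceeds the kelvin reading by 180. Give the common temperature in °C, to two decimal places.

-48.15°C

Let x be the Rankine reading; then the kelvin reading is 5/9·x.
(5/9·x) - x = -180  ⇒  (-4/9)·x = -180  ⇒  x = 405.0000°R.
In Celsius: (405 - 491.67) × 5/9 = -48.15°C.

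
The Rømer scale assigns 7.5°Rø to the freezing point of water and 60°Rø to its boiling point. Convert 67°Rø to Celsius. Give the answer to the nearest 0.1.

Linear interpolation between the fixed points: C = (67 - 7.5) × 100 / (60 - 7.5) = 113.3333°C.

113.3°C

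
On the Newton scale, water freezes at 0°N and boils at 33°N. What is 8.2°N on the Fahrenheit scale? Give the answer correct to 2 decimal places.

Linear interpolation between the fixed points: C = (8.2 - 0) × 100 / (33 - 0) = 24.8485°C.
Then 24.8485 × 1.8 + 32 = 76.73°F.

76.73°F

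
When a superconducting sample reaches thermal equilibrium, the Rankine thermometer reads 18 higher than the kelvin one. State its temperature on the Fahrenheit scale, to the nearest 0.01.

-419.17°F

Let x be the kelvin reading; then the Rankine reading is 1.8·x.
(1.8·x) - x = 18  ⇒  (0.8)·x = 18  ⇒  x = 22.5000 K.
In Celsius: 22.5 - 273.15 = -250.6500°C.
In Fahrenheit: -250.6500 × 1.8 + 32 = -419.17°F.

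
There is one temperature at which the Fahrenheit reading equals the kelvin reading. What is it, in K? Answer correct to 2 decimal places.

574.59 K

Let K be the kelvin reading. The Fahrenheit reading is F = 1.8·K - 459.67.
Set F = K: 1.8·K - 459.67 = K.
(0.8)·K = 459.67  ⇒  K = 574.59.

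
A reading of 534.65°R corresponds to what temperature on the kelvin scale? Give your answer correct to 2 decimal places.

297.03 K

In Celsius: (534.65 - 491.67) × 5/9 = 23.8778°C.
In kelvin: 23.8778 + 273.15 = 297.03 K.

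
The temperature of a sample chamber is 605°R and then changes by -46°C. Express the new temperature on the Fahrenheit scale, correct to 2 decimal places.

Initial temperature in Celsius: (605 - 491.67) × 5/9 = 62.9611°C.
Final Celsius temperature: 62.9611 - 46.0000 = 16.9611°C.
In Fahrenheit: 16.9611 × 1.8 + 32 = 62.53°F.

62.53°F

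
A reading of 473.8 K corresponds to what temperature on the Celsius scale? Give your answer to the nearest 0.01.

200.65°C

In Celsius: 473.8 - 273.15 = 200.6500°C.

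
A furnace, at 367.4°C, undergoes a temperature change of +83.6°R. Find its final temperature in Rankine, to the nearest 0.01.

1236.59°R

The 83.6°R change is an interval, so only the factor 5/9 applies: +83.6 × 5/9 = +46.4444°C.
Final Celsius temperature: 367.4000 + 46.4444 = 413.8444°C.
In Rankine: 413.8444 × 1.8 + 491.67 = 1236.59°R.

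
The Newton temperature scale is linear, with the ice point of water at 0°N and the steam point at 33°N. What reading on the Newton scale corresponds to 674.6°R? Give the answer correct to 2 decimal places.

First in Celsius: (674.6 - 491.67) × 5/9 = 101.6278°C.
Linearly onto the Newton scale: 0 + (101.6278 / 100) × (33 - 0) = 33.54°N.

33.54°N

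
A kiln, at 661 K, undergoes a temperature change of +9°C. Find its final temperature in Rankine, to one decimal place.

1206.0°R

Initial temperature in Celsius: 661 - 273.15 = 387.8500°C.
Final Celsius temperature: 387.8500 + 9.0000 = 396.8500°C.
In Rankine: 396.8500 × 1.8 + 491.67 = 1206.0°R.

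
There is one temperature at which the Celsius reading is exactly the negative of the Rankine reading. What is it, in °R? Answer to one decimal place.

Let R be the Rankine reading. The Celsius reading is C = 5/9·R - 273.15.
Require C = -1·R: 5/9·R - 273.15 = -1·R.
(14/9)·R = 273.15  ⇒  R = 175.6.

175.6°R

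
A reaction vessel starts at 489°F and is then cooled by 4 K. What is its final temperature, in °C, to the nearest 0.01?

249.89°C

Initial temperature in Celsius: (489 - 32) × 5/9 = 253.8889°C.
The 4 K change is an interval; Kelvin and Celsius degrees are the same size, so ΔC = -4°C.
Final Celsius temperature: 253.8889 - 4.0000 = 249.8889°C.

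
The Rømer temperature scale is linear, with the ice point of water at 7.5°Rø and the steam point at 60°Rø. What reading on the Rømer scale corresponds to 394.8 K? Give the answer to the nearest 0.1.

71.4°Rø

First in Celsius: 394.8 - 273.15 = 121.6500°C.
Linearly onto the Rømer scale: 7.5 + (121.6500 / 100) × (60 - 7.5) = 71.4°Rø.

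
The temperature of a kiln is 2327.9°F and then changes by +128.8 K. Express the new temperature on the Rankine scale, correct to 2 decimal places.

Initial temperature in Celsius: (2327.9 - 32) × 5/9 = 1275.5000°C.
The 128.8 K change is an interval; Kelvin and Celsius degrees are the same size, so ΔC = +128.8°C.
Final Celsius temperature: 1275.5000 + 128.8000 = 1404.3000°C.
In Rankine: 1404.3000 × 1.8 + 491.67 = 3019.41°R.

3019.41°R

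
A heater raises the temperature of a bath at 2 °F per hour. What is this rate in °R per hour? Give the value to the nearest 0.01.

2.00 °R/hour

The quantity depends on a temperature interval, so only the ratio of degree sizes applies; the offset between the scales is irrelevant.
A change of 1°F is a change of 1°R, so 2 × 1 = 2.00.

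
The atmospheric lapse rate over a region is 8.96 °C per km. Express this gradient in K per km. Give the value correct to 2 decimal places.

8.96 K/km

Since only a temperature interval is involved, the additive offset between the scales drops out.
A change of 1°C is a change of 1 K, so 8.96 × 1 = 8.96.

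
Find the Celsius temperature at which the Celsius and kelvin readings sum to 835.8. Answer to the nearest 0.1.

281.3°C

Let C be the Celsius reading. The kelvin reading is K = 1·C + 273.15.
Require C + K = 835.8: (2)·C + 273.15 = 835.8.
C = (835.8 - 273.15) / (2) = 281.3.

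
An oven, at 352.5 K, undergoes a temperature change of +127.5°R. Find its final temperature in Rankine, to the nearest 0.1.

Initial temperature in Celsius: 352.5 - 273.15 = 79.3500°C.
The 127.5°R change is an interval, so only the factor 5/9 applies: +127.5 × 5/9 = +70.8333°C.
Final Celsius temperature: 79.3500 + 70.8333 = 150.1833°C.
In Rankine: 150.1833 × 1.8 + 491.67 = 762.0°R.

762.0°R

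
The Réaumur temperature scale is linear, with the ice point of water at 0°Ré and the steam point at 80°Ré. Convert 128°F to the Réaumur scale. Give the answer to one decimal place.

42.7°Ré

First in Celsius: (128 - 32) × 5/9 = 53.3333°C.
Linearly onto the Réaumur scale: 0 + (53.3333 / 100) × (80 - 0) = 42.7°Ré.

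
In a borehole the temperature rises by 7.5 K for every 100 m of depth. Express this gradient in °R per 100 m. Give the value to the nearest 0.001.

13.500 °R/100 m

Since only a temperature interval is involved, the additive offset between the scales drops out.
A change of 1 K is a change of 1.8°R, so 7.5 × 1.8 = 13.500.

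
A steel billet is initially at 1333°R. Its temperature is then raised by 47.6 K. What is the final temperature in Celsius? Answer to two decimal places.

Initial temperature in Celsius: (1333 - 491.67) × 5/9 = 467.4056°C.
The 47.6 K change is an interval; Kelvin and Celsius degrees are the same size, so ΔC = +47.6°C.
Final Celsius temperature: 467.4056 + 47.6000 = 515.0056°C.

515.01°C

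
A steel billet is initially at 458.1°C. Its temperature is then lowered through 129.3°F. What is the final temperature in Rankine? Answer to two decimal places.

1186.95°R

The 129.3°F change is an interval, so only the factor 5/9 applies: -129.3 × 5/9 = -71.8333°C.
Final Celsius temperature: 458.1000 - 71.8333 = 386.2667°C.
In Rankine: 386.2667 × 1.8 + 491.67 = 1186.95°R.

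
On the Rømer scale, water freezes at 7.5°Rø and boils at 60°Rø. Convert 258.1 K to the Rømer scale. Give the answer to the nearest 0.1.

-0.4°Rø

First in Celsius: 258.1 - 273.15 = -15.0500°C.
Linearly onto the Rømer scale: 7.5 + (-15.0500 / 100) × (60 - 7.5) = -0.4°Rø.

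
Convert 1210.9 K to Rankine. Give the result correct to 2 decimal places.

2179.62°R

In Celsius: 1210.9 - 273.15 = 937.7500°C.
In Rankine: 937.7500 × 1.8 + 491.67 = 2179.62°R.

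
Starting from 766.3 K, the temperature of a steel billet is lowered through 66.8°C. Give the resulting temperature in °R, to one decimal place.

Initial temperature in Celsius: 766.3 - 273.15 = 493.1500°C.
Final Celsius temperature: 493.1500 - 66.8000 = 426.3500°C.
In Rankine: 426.3500 × 1.8 + 491.67 = 1259.1°R.

1259.1°R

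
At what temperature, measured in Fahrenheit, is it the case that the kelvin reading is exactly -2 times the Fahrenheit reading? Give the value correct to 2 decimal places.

-99.93°F

Let F be the Fahrenheit reading. The kelvin reading is K = 5/9·F + 255.372.
Require K = -2·F: 5/9·F + 255.372 = -2·F.
(23/9)·F = -255.372  ⇒  F = -99.93.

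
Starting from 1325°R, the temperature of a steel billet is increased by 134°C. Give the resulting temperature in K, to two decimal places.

870.11 K

Initial temperature in Celsius: (1325 - 491.67) × 5/9 = 462.9611°C.
Final Celsius temperature: 462.9611 + 134.0000 = 596.9611°C.
In kelvin: 596.9611 + 273.15 = 870.11 K.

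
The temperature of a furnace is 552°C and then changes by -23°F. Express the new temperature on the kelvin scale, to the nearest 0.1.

812.4 K

The 23°F change is an interval, so only the factor 5/9 applies: -23 × 5/9 = -12.7778°C.
Final Celsius temperature: 552.0000 - 12.7778 = 539.2222°C.
In kelvin: 539.2222 + 273.15 = 812.4 K.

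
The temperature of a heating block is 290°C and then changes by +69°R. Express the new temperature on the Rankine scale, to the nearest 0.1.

1082.7°R

The 69°R change is an interval, so only the factor 5/9 applies: +69 × 5/9 = +38.3333°C.
Final Celsius temperature: 290.0000 + 38.3333 = 328.3333°C.
In Rankine: 328.3333 × 1.8 + 491.67 = 1082.7°R.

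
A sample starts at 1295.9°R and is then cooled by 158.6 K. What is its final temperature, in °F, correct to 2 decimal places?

550.75°F

Initial temperature in Celsius: (1295.9 - 491.67) × 5/9 = 446.7944°C.
The 158.6 K change is an interval; Kelvin and Celsius degrees are the same size, so ΔC = -158.6°C.
Final Celsius temperature: 446.7944 - 158.6000 = 288.1944°C.
In Fahrenheit: 288.1944 × 1.8 + 32 = 550.75°F.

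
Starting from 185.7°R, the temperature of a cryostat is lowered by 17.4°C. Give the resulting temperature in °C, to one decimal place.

Initial temperature in Celsius: (185.7 - 491.67) × 5/9 = -169.9833°C.
Final Celsius temperature: -169.9833 - 17.4000 = -187.3833°C.

-187.4°C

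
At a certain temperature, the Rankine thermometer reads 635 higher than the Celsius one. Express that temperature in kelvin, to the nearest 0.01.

452.31 K

Let x be the Celsius reading; then the Rankine reading is 1.8·x + 491.67.
(1.8·x + 491.67) - x = 635  ⇒  (0.8)·x = 143.33  ⇒  x = 179.1625°C.
In kelvin: 179.1625 + 273.15 = 452.31 K.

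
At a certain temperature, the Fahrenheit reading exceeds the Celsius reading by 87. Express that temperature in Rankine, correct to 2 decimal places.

Let x be the Fahrenheit reading; then the Celsius reading is 5/9·x - 17.7778.
(5/9·x - 17.7778) - x = -87  ⇒  (-4/9)·x = -69.2222  ⇒  x = 155.7500°F.
In Celsius: (155.75 - 32) × 5/9 = 68.7500°C.
In Rankine: 68.7500 × 1.8 + 491.67 = 615.42°R.

615.42°R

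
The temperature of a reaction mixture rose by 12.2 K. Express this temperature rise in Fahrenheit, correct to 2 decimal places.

21.96°F

An interval of 1 K corresponds to 1.8°F.
12.2 × 1.8 = 21.96.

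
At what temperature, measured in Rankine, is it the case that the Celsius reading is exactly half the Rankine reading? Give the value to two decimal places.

Let R be the Rankine reading. The Celsius reading is C = 5/9·R - 273.15.
Require C = 0.5·R: 5/9·R - 273.15 = 0.5·R.
(1/18)·R = 273.15  ⇒  R = 4916.70.

4916.70°R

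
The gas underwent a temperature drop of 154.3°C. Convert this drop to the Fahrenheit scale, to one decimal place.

277.7°F

An interval of 1°C corresponds to 1.8°F.
154.3 × 1.8 = 277.7.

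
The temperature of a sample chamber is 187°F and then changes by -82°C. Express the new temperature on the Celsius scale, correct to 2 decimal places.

4.11°C

Initial temperature in Celsius: (187 - 32) × 5/9 = 86.1111°C.
Final Celsius temperature: 86.1111 - 82.0000 = 4.1111°C.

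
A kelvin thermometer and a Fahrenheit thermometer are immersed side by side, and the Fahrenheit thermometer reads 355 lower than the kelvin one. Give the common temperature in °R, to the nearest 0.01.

235.51°R

Let x be the kelvin reading; then the Fahrenheit reading is 1.8·x - 459.67.
(1.8·x - 459.67) - x = -355  ⇒  (0.8)·x = 104.67  ⇒  x = 130.8375 K.
In Celsius: 130.8375 - 273.15 = -142.3125°C.
In Rankine: -142.3125 × 1.8 + 491.67 = 235.51°R.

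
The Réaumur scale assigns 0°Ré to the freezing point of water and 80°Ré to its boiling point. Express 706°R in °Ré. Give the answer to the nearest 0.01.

First in Celsius: (706 - 491.67) × 5/9 = 119.0722°C.
Linearly onto the Réaumur scale: 0 + (119.0722 / 100) × (80 - 0) = 95.26°Ré.

95.26°Ré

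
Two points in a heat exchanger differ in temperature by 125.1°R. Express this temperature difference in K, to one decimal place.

69.5 K

Only the scale ratio 5/9 matters for a change in temperature.
125.1 × 5/9 = 69.5.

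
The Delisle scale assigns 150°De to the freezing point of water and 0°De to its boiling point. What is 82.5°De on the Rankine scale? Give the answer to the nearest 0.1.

Linear interpolation between the fixed points: C = (82.5 - 150) × 100 / (0 - 150) = 45.0000°C.
Then 45.0000 × 1.8 + 491.67 = 572.7°R.

572.7°R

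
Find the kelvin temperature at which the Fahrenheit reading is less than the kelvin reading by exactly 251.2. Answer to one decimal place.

260.6 K

Let K be the kelvin reading. The Fahrenheit reading is F = 1.8·K - 459.67.
Require F - K = -251.2: (0.8)·K - 459.67 = -251.2.
K = (-251.2 + 459.67) / (0.8) = 260.6.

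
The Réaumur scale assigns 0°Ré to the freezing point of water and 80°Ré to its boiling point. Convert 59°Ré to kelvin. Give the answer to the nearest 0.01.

346.90 K

Linear interpolation between the fixed points: C = (59 - 0) × 100 / (80 - 0) = 73.7500°C.
Then 73.7500 + 273.15 = 346.90 K.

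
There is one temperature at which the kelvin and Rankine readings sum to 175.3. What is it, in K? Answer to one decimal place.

62.6 K

Let K be the kelvin reading. The Rankine reading is R = 1.8·K.
Require K + R = 175.3: (2.8)·K = 175.3.
K = (175.3) / (2.8) = 62.6.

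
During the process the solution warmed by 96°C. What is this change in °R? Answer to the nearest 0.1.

For a temperature interval the offset drops out; only the factor 1.8 applies.
96 × 1.8 = 172.8.

172.8°R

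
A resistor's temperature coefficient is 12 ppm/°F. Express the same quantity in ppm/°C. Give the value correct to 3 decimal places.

Since only a temperature interval is involved, the additive offset between the scales drops out.
A change of 1°C is a change of 1.8°F, so per °C the value is 12 × 1.8 = 21.600.

21.600 ppm/°C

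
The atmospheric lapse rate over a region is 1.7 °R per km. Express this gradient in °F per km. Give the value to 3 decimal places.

1.700 °F/km

The quantity depends on a temperature interval, so only the ratio of degree sizes applies; the offset between the scales is irrelevant.
A change of 1°R is a change of 1°F, so 1.7 × 1 = 1.700.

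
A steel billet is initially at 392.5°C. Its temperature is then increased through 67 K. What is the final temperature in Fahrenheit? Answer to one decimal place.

859.1°F

The 67 K change is an interval; Kelvin and Celsius degrees are the same size, so ΔC = +67°C.
Final Celsius temperature: 392.5000 + 67.0000 = 459.5000°C.
In Fahrenheit: 459.5000 × 1.8 + 32 = 859.1°F.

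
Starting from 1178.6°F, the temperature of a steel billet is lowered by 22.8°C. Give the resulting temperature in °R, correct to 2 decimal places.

Initial temperature in Celsius: (1178.6 - 32) × 5/9 = 637.0000°C.
Final Celsius temperature: 637.0000 - 22.8000 = 614.2000°C.
In Rankine: 614.2000 × 1.8 + 491.67 = 1597.23°R.

1597.23°R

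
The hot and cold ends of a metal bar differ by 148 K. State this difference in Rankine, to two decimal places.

For a temperature interval the offset drops out; only the factor 1.8 applies.
148 × 1.8 = 266.40.

266.40°R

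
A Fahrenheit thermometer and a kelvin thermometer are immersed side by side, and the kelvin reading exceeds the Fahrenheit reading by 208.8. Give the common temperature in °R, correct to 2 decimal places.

564.46°R

Let x be the Fahrenheit reading; then the kelvin reading is 5/9·x + 255.372.
(5/9·x + 255.372) - x = 208.8  ⇒  (-4/9)·x = -46.5722  ⇒  x = 104.7875°F.
In Celsius: (104.7875 - 32) × 5/9 = 40.4375°C.
In Rankine: 40.4375 × 1.8 + 491.67 = 564.46°R.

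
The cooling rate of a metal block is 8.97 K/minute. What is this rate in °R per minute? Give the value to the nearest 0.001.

16.146 °R/minute

The quantity depends on a temperature interval, so only the ratio of degree sizes applies; the offset between the scales is irrelevant.
A change of 1 K is a change of 1.8°R, so 8.97 × 1.8 = 16.146.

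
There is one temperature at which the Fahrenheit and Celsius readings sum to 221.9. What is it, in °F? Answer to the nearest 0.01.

Let F be the Fahrenheit reading. The Celsius reading is C = 5/9·F - 17.7778.
Require F + C = 221.9: (14/9)·F - 17.7778 = 221.9.
F = (221.9 + 17.7778) / (14/9) = 154.08.

154.08°F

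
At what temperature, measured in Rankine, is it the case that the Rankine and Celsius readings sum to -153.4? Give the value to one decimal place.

77.0°R

Let R be the Rankine reading. The Celsius reading is C = 5/9·R - 273.15.
Require R + C = -153.4: (14/9)·R - 273.15 = -153.4.
R = (-153.4 + 273.15) / (14/9) = 77.0.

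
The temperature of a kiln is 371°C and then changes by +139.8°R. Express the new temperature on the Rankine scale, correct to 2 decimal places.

The 139.8°R change is an interval, so only the factor 5/9 applies: +139.8 × 5/9 = +77.6667°C.
Final Celsius temperature: 371.0000 + 77.6667 = 448.6667°C.
In Rankine: 448.6667 × 1.8 + 491.67 = 1299.27°R.

1299.27°R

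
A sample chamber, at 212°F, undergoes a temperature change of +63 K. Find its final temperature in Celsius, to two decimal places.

163.00°C

Initial temperature in Celsius: (212 - 32) × 5/9 = 100.0000°C.
The 63 K change is an interval; Kelvin and Celsius degrees are the same size, so ΔC = +63°C.
Final Celsius temperature: 100.0000 + 63.0000 = 163.0000°C.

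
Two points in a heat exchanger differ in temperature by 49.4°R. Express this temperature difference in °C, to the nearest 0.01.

27.44°C

Only the scale ratio 5/9 matters for a change in temperature.
49.4 × 5/9 = 27.44.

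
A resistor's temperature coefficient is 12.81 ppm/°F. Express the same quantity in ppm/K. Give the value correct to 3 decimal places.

The quantity depends on a temperature interval, so only the ratio of degree sizes applies; the offset between the scales is irrelevant.
A change of 1 K is a change of 1.8°F, so per K the value is 12.81 × 1.8 = 23.058.

23.058 ppm/K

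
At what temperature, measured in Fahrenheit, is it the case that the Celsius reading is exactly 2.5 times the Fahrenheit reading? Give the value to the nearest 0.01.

-9.14°F

Let F be the Fahrenheit reading. The Celsius reading is C = 5/9·F - 17.7778.
Require C = 2.5·F: 5/9·F - 17.7778 = 2.5·F.
(-35/18)·F = 17.7778  ⇒  F = -9.14.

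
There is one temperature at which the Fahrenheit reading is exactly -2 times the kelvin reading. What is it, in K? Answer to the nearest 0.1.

121.0 K

Let K be the kelvin reading. The Fahrenheit reading is F = 1.8·K - 459.67.
Require F = -2·K: 1.8·K - 459.67 = -2·K.
(3.8)·K = 459.67  ⇒  K = 121.0.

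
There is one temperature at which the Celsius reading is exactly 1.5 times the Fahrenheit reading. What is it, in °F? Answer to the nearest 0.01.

Let F be the Fahrenheit reading. The Celsius reading is C = 5/9·F - 17.7778.
Require C = 1.5·F: 5/9·F - 17.7778 = 1.5·F.
(-17/18)·F = 17.7778  ⇒  F = -18.82.

-18.82°F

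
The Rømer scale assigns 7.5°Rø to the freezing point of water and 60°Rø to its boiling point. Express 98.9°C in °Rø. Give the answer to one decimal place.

59.4°Rø

Linearly onto the Rømer scale: 7.5 + (98.9000 / 100) × (60 - 7.5) = 59.4°Rø.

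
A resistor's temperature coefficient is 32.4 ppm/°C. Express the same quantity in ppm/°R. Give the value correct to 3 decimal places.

The quantity depends on a temperature interval, so only the ratio of degree sizes applies; the offset between the scales is irrelevant.
A change of 1°R is a change of 5/9°C, so per °R the value is 32.4 × 5/9 = 18.000.

18.000 ppm/°R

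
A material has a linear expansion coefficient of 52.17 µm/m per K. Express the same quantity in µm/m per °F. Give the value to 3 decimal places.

The quantity depends on a temperature interval, so only the ratio of degree sizes applies; the offset between the scales is irrelevant.
A change of 1°F is a change of 5/9 K, so per °F the value is 52.17 × 5/9 = 28.983.

28.983 µm/m per °F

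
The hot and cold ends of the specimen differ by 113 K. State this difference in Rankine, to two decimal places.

203.40°R

For a temperature interval the offset drops out; only the factor 1.8 applies.
113 × 1.8 = 203.40.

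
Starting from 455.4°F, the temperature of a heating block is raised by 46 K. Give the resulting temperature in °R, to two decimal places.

997.87°R

Initial temperature in Celsius: (455.4 - 32) × 5/9 = 235.2222°C.
The 46 K change is an interval; Kelvin and Celsius degrees are the same size, so ΔC = +46°C.
Final Celsius temperature: 235.2222 + 46.0000 = 281.2222°C.
In Rankine: 281.2222 × 1.8 + 491.67 = 997.87°R.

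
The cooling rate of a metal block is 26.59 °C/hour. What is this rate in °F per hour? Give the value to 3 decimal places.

47.862 °F/hour

The quantity depends on a temperature interval, so only the ratio of degree sizes applies; the offset between the scales is irrelevant.
A change of 1°C is a change of 1.8°F, so 26.59 × 1.8 = 47.862.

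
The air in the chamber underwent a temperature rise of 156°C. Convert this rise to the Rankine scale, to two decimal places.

An interval of 1°C corresponds to 1.8°R.
156 × 1.8 = 280.80.

280.80°R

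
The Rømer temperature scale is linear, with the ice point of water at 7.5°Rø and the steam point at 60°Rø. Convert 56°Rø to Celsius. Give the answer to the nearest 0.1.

92.4°C

Linear interpolation between the fixed points: C = (56 - 7.5) × 100 / (60 - 7.5) = 92.3810°C.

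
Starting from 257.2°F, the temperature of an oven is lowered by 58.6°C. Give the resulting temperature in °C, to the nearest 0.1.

Initial temperature in Celsius: (257.2 - 32) × 5/9 = 125.1111°C.
Final Celsius temperature: 125.1111 - 58.6000 = 66.5111°C.

66.5°C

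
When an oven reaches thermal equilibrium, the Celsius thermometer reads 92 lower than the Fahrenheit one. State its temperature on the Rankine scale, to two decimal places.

Let x be the Fahrenheit reading; then the Celsius reading is 5/9·x - 17.7778.
(5/9·x - 17.7778) - x = -92  ⇒  (-4/9)·x = -74.2222  ⇒  x = 167.0000°F.
In Celsius: (167 - 32) × 5/9 = 75.0000°C.
In Rankine: 75.0000 × 1.8 + 491.67 = 626.67°R.

626.67°R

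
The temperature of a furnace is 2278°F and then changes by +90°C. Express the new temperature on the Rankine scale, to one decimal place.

2899.7°R

Initial temperature in Celsius: (2278 - 32) × 5/9 = 1247.7778°C.
Final Celsius temperature: 1247.7778 + 90.0000 = 1337.7778°C.
In Rankine: 1337.7778 × 1.8 + 491.67 = 2899.7°R.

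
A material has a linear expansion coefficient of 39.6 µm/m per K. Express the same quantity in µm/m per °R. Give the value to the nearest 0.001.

22.000 µm/m per °R

The quantity depends on a temperature interval, so only the ratio of degree sizes applies; the offset between the scales is irrelevant.
A change of 1°R is a change of 5/9 K, so per °R the value is 39.6 × 5/9 = 22.000.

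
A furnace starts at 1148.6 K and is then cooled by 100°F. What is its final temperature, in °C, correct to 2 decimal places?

Initial temperature in Celsius: 1148.6 - 273.15 = 875.4500°C.
The 100°F change is an interval, so only the factor 5/9 applies: -100 × 5/9 = -55.5556°C.
Final Celsius temperature: 875.4500 - 55.5556 = 819.8944°C.

819.89°C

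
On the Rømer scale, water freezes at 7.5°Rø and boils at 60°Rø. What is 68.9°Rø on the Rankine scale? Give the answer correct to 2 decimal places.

702.18°R

Linear interpolation between the fixed points: C = (68.9 - 7.5) × 100 / (60 - 7.5) = 116.9524°C.
Then 116.9524 × 1.8 + 491.67 = 702.18°R.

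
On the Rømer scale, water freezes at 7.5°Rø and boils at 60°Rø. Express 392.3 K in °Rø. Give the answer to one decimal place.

First in Celsius: 392.3 - 273.15 = 119.1500°C.
Linearly onto the Rømer scale: 7.5 + (119.1500 / 100) × (60 - 7.5) = 70.1°Rø.

70.1°Rø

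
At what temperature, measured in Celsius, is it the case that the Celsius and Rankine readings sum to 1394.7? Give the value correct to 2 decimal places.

322.51°C

Let C be the Celsius reading. The Rankine reading is R = 1.8·C + 491.67.
Require C + R = 1394.7: (2.8)·C + 491.67 = 1394.7.
C = (1394.7 - 491.67) / (2.8) = 322.51.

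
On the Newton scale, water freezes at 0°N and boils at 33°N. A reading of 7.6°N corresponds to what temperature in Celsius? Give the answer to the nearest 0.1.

23.0°C

Linear interpolation between the fixed points: C = (7.6 - 0) × 100 / (33 - 0) = 23.0303°C.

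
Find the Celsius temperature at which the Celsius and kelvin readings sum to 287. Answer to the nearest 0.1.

6.9°C

Let C be the Celsius reading. The kelvin reading is K = 1·C + 273.15.
Require C + K = 287: (2)·C + 273.15 = 287.
C = (287 - 273.15) / (2) = 6.9.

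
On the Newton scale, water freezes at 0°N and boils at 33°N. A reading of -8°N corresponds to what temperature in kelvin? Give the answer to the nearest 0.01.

248.91 K

Linear interpolation between the fixed points: C = (-8 - 0) × 100 / (33 - 0) = -24.2424°C.
Then -24.2424 + 273.15 = 248.91 K.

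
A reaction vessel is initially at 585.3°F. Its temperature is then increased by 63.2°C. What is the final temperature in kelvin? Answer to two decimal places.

643.74 K

Initial temperature in Celsius: (585.3 - 32) × 5/9 = 307.3889°C.
Final Celsius temperature: 307.3889 + 63.2000 = 370.5889°C.
In kelvin: 370.5889 + 273.15 = 643.74 K.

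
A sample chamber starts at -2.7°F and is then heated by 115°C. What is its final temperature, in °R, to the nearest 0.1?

664.0°R

Initial temperature in Celsius: (-2.7 - 32) × 5/9 = -19.2778°C.
Final Celsius temperature: -19.2778 + 115.0000 = 95.7222°C.
In Rankine: 95.7222 × 1.8 + 491.67 = 664.0°R.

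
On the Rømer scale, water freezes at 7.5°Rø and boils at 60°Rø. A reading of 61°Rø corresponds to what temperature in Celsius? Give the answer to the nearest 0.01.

101.90°C

Linear interpolation between the fixed points: C = (61 - 7.5) × 100 / (60 - 7.5) = 101.9048°C.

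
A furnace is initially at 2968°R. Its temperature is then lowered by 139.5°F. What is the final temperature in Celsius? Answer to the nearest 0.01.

Initial temperature in Celsius: (2968 - 491.67) × 5/9 = 1375.7389°C.
The 139.5°F change is an interval, so only the factor 5/9 applies: -139.5 × 5/9 = -77.5000°C.
Final Celsius temperature: 1375.7389 - 77.5000 = 1298.2389°C.

1298.24°C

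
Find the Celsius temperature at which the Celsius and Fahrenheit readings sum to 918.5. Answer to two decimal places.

Let C be the Celsius reading. The Fahrenheit reading is F = 1.8·C + 32.
Require C + F = 918.5: (2.8)·C + 32 = 918.5.
C = (918.5 - 32) / (2.8) = 316.61.

316.61°C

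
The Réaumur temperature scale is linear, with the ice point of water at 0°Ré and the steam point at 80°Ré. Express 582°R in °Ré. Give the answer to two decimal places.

First in Celsius: (582 - 491.67) × 5/9 = 50.1833°C.
Linearly onto the Réaumur scale: 0 + (50.1833 / 100) × (80 - 0) = 40.15°Ré.

40.15°Ré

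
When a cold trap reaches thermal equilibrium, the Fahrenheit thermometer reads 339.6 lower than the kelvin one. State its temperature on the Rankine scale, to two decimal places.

270.16°R

Let x be the kelvin reading; then the Fahrenheit reading is 1.8·x - 459.67.
(1.8·x - 459.67) - x = -339.6  ⇒  (0.8)·x = 120.07  ⇒  x = 150.0875 K.
In Celsius: 150.0875 - 273.15 = -123.0625°C.
In Rankine: -123.0625 × 1.8 + 491.67 = 270.16°R.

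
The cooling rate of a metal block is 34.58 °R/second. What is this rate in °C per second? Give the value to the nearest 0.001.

19.211 °C/second

Since only a temperature interval is involved, the additive offset between the scales drops out.
A change of 1°R is a change of 5/9°C, so 34.58 × 5/9 = 19.211.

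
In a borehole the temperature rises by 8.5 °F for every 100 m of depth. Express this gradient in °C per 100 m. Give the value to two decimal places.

The quantity depends on a temperature interval, so only the ratio of degree sizes applies; the offset between the scales is irrelevant.
A change of 1°F is a change of 5/9°C, so 8.5 × 5/9 = 4.72.

4.72 °C/100 m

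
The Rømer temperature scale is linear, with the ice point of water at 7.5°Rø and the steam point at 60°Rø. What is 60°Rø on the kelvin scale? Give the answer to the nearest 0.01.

373.15 K

Linear interpolation between the fixed points: C = (60 - 7.5) × 100 / (60 - 7.5) = 100.0000°C.
Then 100.0000 + 273.15 = 373.15 K.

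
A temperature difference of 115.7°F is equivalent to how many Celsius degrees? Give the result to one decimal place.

Only the scale ratio 5/9 matters for a change in temperature.
115.7 × 5/9 = 64.3.

64.3°C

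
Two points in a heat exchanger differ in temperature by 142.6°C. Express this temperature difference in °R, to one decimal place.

256.7°R

Only the scale ratio 1.8 matters for a change in temperature.
142.6 × 1.8 = 256.7.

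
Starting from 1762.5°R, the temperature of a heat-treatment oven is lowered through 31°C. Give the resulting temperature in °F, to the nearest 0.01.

1247.03°F

Initial temperature in Celsius: (1762.5 - 491.67) × 5/9 = 706.0167°C.
Final Celsius temperature: 706.0167 - 31.0000 = 675.0167°C.
In Fahrenheit: 675.0167 × 1.8 + 32 = 1247.03°F.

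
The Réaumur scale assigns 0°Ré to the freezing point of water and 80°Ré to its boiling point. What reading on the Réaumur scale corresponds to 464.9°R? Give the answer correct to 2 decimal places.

-11.90°Ré

First in Celsius: (464.9 - 491.67) × 5/9 = -14.8722°C.
Linearly onto the Réaumur scale: 0 + (-14.8722 / 100) × (80 - 0) = -11.90°Ré.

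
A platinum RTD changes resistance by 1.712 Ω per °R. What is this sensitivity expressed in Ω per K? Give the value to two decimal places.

3.08 Ω per K

The quantity depends on a temperature interval, so only the ratio of degree sizes applies; the offset between the scales is irrelevant.
A change of 1 K is a change of 1.8°R, so per K the value is 1.712 × 1.8 = 3.08.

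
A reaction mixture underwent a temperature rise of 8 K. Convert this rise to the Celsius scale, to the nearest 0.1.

Kelvin and Celsius degrees are the same size, so the interval is unchanged: 8.0.

8.0°C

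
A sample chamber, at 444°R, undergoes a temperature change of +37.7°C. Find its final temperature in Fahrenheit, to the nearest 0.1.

Initial temperature in Celsius: (444 - 491.67) × 5/9 = -26.4833°C.
Final Celsius temperature: -26.4833 + 37.7000 = 11.2167°C.
In Fahrenheit: 11.2167 × 1.8 + 32 = 52.2°F.

52.2°F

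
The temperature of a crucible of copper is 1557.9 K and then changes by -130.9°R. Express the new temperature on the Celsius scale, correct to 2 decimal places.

1212.03°C

Initial temperature in Celsius: 1557.9 - 273.15 = 1284.7500°C.
The 130.9°R change is an interval, so only the factor 5/9 applies: -130.9 × 5/9 = -72.7222°C.
Final Celsius temperature: 1284.7500 - 72.7222 = 1212.0278°C.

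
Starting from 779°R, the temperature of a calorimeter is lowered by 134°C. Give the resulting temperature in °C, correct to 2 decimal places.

Initial temperature in Celsius: (779 - 491.67) × 5/9 = 159.6278°C.
Final Celsius temperature: 159.6278 - 134.0000 = 25.6278°C.

25.63°C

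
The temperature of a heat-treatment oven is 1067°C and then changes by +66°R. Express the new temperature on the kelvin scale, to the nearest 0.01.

1376.82 K

The 66°R change is an interval, so only the factor 5/9 applies: +66 × 5/9 = +36.6667°C.
Final Celsius temperature: 1067.0000 + 36.6667 = 1103.6667°C.
In kelvin: 1103.6667 + 273.15 = 1376.82 K.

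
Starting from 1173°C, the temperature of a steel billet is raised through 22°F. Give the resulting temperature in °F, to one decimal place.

2165.4°F

The 22°F change is an interval, so only the factor 5/9 applies: +22 × 5/9 = +12.2222°C.
Final Celsius temperature: 1173.0000 + 12.2222 = 1185.2222°C.
In Fahrenheit: 1185.2222 × 1.8 + 32 = 2165.4°F.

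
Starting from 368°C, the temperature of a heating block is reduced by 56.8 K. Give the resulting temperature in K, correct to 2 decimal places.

584.35 K

The 56.8 K change is an interval; Kelvin and Celsius degrees are the same size, so ΔC = -56.8°C.
Final Celsius temperature: 368.0000 - 56.8000 = 311.2000°C.
In kelvin: 311.2000 + 273.15 = 584.35 K.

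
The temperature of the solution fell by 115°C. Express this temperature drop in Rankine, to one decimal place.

207.0°R

For a temperature interval the offset drops out; only the factor 1.8 applies.
115 × 1.8 = 207.0.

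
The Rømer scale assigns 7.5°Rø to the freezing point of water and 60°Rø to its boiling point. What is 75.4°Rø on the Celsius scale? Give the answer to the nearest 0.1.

Linear interpolation between the fixed points: C = (75.4 - 7.5) × 100 / (60 - 7.5) = 129.3333°C.

129.3°C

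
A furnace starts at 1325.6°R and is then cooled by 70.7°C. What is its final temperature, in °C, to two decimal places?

392.59°C

Initial temperature in Celsius: (1325.6 - 491.67) × 5/9 = 463.2944°C.
Final Celsius temperature: 463.2944 - 70.7000 = 392.5944°C.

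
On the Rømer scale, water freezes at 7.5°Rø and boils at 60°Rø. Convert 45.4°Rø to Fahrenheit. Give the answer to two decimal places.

161.94°F

Linear interpolation between the fixed points: C = (45.4 - 7.5) × 100 / (60 - 7.5) = 72.1905°C.
Then 72.1905 × 1.8 + 32 = 161.94°F.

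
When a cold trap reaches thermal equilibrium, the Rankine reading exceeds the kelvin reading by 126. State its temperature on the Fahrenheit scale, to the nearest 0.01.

-176.17°F

Let x be the kelvin reading; then the Rankine reading is 1.8·x.
(1.8·x) - x = 126  ⇒  (0.8)·x = 126  ⇒  x = 157.5000 K.
In Celsius: 157.5 - 273.15 = -115.6500°C.
In Fahrenheit: -115.6500 × 1.8 + 32 = -176.17°F.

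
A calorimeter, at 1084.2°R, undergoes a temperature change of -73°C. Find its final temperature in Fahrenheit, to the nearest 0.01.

Initial temperature in Celsius: (1084.2 - 491.67) × 5/9 = 329.1833°C.
Final Celsius temperature: 329.1833 - 73.0000 = 256.1833°C.
In Fahrenheit: 256.1833 × 1.8 + 32 = 493.13°F.

493.13°F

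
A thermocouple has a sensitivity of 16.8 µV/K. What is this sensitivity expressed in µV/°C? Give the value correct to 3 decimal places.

16.800 µV/°C

The quantity depends on a temperature interval, so only the ratio of degree sizes applies; the offset between the scales is irrelevant.
A change of 1°C is a change of 1 K, so per °C the value is 16.8 × 1 = 16.800.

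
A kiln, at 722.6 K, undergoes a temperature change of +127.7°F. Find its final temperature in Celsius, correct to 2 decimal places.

520.39°C

Initial temperature in Celsius: 722.6 - 273.15 = 449.4500°C.
The 127.7°F change is an interval, so only the factor 5/9 applies: +127.7 × 5/9 = +70.9444°C.
Final Celsius temperature: 449.4500 + 70.9444 = 520.3944°C.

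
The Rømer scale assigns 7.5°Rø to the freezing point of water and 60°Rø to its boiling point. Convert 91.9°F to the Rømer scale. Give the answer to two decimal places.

24.97°Rø

First in Celsius: (91.9 - 32) × 5/9 = 33.2778°C.
Linearly onto the Rømer scale: 7.5 + (33.2778 / 100) × (60 - 7.5) = 24.97°Rø.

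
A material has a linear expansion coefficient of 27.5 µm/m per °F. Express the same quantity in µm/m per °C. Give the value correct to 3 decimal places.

49.500 µm/m per °C

Since only a temperature interval is involved, the additive offset between the scales drops out.
A change of 1°C is a change of 1.8°F, so per °C the value is 27.5 × 1.8 = 49.500.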